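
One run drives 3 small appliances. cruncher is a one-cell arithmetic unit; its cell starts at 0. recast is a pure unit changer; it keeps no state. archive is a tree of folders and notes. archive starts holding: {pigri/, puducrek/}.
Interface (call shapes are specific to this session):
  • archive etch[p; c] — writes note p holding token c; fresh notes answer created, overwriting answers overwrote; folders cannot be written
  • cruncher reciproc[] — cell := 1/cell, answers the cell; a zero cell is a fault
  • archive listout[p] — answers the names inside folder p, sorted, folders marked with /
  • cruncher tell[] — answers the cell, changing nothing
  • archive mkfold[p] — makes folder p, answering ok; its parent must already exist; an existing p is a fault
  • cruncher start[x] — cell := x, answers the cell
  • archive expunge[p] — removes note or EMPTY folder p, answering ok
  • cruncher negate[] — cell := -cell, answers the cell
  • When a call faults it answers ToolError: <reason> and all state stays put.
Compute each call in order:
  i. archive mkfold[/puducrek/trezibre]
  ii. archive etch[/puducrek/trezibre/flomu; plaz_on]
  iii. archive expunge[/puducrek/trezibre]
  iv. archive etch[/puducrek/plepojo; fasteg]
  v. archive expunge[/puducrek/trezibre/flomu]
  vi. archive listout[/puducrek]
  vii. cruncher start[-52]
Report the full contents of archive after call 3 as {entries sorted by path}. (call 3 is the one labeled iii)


Answer: {pigri/, puducrek/, puducrek/trezibre/, puducrek/trezibre/flomu=plaz_on}

Derivation:
==> archive mkfold(/puducrek/trezibre)
<== ok
==> archive etch(/puducrek/trezibre/flomu, plaz_on)
<== created
==> archive expunge(/puducrek/trezibre)
<== ToolError: not empty
==> archive etch(/puducrek/plepojo, fasteg)
<== created
==> archive expunge(/puducrek/trezibre/flomu)
<== ok
==> archive listout(/puducrek)
<== [plepojo, trezibre/]
==> cruncher start(-52)
<== -52


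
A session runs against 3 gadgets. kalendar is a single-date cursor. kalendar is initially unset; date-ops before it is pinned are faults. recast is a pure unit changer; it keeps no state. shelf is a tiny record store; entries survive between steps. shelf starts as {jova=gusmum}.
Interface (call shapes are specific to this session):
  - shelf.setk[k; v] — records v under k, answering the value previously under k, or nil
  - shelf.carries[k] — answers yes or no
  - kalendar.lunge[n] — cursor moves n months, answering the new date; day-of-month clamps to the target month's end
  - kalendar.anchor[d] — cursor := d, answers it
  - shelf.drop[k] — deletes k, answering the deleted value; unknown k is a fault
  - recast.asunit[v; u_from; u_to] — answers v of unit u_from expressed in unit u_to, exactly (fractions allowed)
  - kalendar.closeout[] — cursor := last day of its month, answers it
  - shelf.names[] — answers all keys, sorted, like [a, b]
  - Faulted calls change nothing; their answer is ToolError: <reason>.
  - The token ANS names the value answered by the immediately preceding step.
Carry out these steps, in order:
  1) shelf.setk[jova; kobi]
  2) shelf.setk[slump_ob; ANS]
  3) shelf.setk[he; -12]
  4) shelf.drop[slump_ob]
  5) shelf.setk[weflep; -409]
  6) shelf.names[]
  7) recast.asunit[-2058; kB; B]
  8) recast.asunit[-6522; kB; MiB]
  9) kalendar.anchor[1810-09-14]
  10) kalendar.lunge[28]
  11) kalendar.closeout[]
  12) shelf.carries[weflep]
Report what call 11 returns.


% 1. shelf.setk(jova, kobi) -> gusmum
% 2. shelf.setk(slump_ob, ANS) -> nil
% 3. shelf.setk(he, -12) -> nil
% 4. shelf.drop(slump_ob) -> gusmum
% 5. shelf.setk(weflep, -409) -> nil
% 6. shelf.names() -> [he, jova, weflep]
% 7. recast.asunit(-2058, kB, B) -> -2058000
% 8. recast.asunit(-6522, kB, MiB) -> -407625/65536
% 9. kalendar.anchor(1810-09-14) -> 1810-09-14
% 10. kalendar.lunge(28) -> 1813-01-14
% 11. kalendar.closeout() -> 1813-01-31
% 12. shelf.carries(weflep) -> yes

Answer: 1813-01-31


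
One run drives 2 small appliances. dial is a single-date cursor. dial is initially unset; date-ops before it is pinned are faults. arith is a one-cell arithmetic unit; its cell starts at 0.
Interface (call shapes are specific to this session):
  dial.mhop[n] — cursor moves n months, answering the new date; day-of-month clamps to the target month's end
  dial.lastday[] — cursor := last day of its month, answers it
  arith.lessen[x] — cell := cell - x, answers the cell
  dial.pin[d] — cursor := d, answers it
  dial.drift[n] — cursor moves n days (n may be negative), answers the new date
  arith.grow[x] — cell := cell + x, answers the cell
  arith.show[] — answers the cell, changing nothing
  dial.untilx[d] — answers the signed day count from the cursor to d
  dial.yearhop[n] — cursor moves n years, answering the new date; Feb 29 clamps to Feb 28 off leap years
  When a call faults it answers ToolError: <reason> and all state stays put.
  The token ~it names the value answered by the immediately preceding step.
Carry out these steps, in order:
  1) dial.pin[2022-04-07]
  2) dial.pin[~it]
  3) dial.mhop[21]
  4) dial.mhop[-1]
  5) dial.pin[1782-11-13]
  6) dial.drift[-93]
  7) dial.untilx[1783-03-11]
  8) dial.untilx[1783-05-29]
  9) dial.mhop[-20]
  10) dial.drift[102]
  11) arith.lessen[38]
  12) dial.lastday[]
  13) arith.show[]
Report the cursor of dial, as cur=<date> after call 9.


Do: dial.pin[2022-04-07]
See: 2022-04-07
Do: dial.pin[~it]
See: 2022-04-07
Do: dial.mhop[21]
See: 2024-01-07
Do: dial.mhop[-1]
See: 2023-12-07
Do: dial.pin[1782-11-13]
See: 1782-11-13
Do: dial.drift[-93]
See: 1782-08-12
Do: dial.untilx[1783-03-11]
See: 211
Do: dial.untilx[1783-05-29]
See: 290
Do: dial.mhop[-20]
See: 1780-12-12
Do: dial.drift[102]
See: 1781-03-24
Do: arith.lessen[38]
See: -38
Do: dial.lastday[]
See: 1781-03-31
Do: arith.show[]
See: -38

Answer: cur=1780-12-12


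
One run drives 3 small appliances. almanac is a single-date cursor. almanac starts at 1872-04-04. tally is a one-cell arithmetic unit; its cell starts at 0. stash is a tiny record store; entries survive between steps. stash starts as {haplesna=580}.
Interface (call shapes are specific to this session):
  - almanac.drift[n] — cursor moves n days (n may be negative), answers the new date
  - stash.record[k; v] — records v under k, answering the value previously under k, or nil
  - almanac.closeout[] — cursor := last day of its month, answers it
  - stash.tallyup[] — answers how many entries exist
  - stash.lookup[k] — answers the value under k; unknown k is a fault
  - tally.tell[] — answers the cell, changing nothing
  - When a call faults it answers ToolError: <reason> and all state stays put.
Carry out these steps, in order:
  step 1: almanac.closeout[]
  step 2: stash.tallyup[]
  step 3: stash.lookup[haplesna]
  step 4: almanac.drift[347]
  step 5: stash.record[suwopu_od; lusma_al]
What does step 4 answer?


>> closeout()
<< 1872-04-30
>> tallyup()
<< 1
>> lookup(k: haplesna)
<< 580
>> drift(n: 347)
<< 1873-04-12
>> record(k: suwopu_od, v: lusma_al)
<< nil

Answer: 1873-04-12


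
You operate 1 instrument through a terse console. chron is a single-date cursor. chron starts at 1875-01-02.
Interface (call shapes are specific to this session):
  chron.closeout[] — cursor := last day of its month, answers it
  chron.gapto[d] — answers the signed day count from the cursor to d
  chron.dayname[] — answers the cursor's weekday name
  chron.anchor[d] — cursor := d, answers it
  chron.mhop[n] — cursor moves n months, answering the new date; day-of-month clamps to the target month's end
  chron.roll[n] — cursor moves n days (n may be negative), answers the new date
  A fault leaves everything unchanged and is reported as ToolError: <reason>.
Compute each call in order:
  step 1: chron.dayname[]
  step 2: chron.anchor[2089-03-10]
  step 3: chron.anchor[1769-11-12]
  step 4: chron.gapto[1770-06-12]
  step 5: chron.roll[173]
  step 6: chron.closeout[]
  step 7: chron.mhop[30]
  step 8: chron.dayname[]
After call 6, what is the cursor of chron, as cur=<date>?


Answer: cur=1770-05-31

Derivation:
! 1. chron.dayname() == Saturday
! 2. chron.anchor(2089-03-10) == 2089-03-10
! 3. chron.anchor(1769-11-12) == 1769-11-12
! 4. chron.gapto(1770-06-12) == 212
! 5. chron.roll(173) == 1770-05-04
! 6. chron.closeout() == 1770-05-31
! 7. chron.mhop(30) == 1772-11-30
! 8. chron.dayname() == Monday


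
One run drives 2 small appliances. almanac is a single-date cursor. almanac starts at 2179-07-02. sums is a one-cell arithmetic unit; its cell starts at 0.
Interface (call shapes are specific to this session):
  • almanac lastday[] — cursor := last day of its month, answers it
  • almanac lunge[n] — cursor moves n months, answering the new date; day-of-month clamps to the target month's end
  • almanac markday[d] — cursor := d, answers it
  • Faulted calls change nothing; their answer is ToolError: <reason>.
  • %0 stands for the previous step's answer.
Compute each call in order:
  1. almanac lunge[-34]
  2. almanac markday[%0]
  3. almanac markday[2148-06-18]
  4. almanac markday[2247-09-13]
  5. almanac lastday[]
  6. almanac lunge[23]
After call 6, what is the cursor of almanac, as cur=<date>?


→ almanac lunge(n=-34)
← 2176-09-02
→ almanac markday(d=%0)
← 2176-09-02
→ almanac markday(d=2148-06-18)
← 2148-06-18
→ almanac markday(d=2247-09-13)
← 2247-09-13
→ almanac lastday()
← 2247-09-30
→ almanac lunge(n=23)
← 2249-08-30

Answer: cur=2249-08-30


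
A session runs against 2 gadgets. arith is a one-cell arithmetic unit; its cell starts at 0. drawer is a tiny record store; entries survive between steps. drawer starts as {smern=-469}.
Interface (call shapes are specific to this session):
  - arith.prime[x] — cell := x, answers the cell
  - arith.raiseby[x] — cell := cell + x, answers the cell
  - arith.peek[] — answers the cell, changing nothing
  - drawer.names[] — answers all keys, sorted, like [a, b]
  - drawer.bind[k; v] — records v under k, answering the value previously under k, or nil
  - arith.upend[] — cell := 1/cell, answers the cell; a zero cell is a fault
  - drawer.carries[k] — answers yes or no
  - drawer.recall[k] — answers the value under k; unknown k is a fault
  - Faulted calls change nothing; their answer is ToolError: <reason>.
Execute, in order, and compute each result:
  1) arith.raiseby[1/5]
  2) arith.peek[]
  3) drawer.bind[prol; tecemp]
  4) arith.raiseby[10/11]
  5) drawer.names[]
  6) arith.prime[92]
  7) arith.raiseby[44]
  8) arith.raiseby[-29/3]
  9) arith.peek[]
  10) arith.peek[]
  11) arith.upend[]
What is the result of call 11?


Answer: 3/379

Derivation:
==> arith.raiseby(x=1/5)
<== 1/5
==> arith.peek()
<== 1/5
==> drawer.bind(k=prol, v=tecemp)
<== nil
==> arith.raiseby(x=10/11)
<== 61/55
==> drawer.names()
<== [prol, smern]
==> arith.prime(x=92)
<== 92
==> arith.raiseby(x=44)
<== 136
==> arith.raiseby(x=-29/3)
<== 379/3
==> arith.peek()
<== 379/3
==> arith.peek()
<== 379/3
==> arith.upend()
<== 3/379


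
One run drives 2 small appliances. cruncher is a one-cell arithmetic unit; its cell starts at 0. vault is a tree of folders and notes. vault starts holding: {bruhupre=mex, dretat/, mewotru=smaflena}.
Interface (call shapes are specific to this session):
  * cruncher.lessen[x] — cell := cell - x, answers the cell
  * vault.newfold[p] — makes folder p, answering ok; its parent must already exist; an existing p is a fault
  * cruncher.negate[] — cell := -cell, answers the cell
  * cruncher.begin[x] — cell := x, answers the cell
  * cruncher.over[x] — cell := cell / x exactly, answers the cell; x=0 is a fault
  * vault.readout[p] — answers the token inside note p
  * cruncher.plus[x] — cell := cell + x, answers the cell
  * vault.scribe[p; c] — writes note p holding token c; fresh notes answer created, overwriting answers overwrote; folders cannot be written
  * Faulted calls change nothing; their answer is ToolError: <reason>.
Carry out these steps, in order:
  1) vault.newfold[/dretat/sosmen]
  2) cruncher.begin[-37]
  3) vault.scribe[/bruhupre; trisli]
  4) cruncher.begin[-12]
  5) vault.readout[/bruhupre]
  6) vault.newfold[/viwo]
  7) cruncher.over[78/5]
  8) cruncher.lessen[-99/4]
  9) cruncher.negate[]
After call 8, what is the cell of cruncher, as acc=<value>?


·→ newfold(p='/dretat/sosmen')
·← ok
·→ begin(x='-37')
·← -37
·→ scribe(p='/bruhupre', c='trisli')
·← overwrote
·→ begin(x='-12')
·← -12
·→ readout(p='/bruhupre')
·← trisli
·→ newfold(p='/viwo')
·← ok
·→ over(x='78/5')
·← -10/13
·→ lessen(x='-99/4')
·← 1247/52
·→ negate()
·← -1247/52

Answer: acc=1247/52


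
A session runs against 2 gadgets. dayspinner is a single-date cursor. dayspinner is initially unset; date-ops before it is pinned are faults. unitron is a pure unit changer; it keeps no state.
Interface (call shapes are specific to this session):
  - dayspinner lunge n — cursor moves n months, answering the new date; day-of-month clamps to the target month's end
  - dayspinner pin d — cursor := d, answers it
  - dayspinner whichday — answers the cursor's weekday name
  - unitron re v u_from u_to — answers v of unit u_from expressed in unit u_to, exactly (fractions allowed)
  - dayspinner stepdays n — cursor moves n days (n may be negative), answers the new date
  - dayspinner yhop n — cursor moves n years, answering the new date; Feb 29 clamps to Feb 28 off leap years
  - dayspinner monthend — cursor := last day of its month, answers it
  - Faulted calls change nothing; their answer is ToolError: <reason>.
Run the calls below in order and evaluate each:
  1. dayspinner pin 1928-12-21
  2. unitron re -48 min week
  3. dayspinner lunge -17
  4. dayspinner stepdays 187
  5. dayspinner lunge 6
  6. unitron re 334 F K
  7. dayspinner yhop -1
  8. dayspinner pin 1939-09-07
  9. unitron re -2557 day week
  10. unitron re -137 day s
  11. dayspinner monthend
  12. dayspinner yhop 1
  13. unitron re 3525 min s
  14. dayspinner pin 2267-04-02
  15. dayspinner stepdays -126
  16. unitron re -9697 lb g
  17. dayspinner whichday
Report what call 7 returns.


Act: dayspinner pin[d: 1928-12-21]
Obs: 1928-12-21
Act: unitron re[v: -48; u_from: min; u_to: week]
Obs: -1/210
Act: dayspinner lunge[n: -17]
Obs: 1927-07-21
Act: dayspinner stepdays[n: 187]
Obs: 1928-01-24
Act: dayspinner lunge[n: 6]
Obs: 1928-07-24
Act: unitron re[v: 334; u_from: F; u_to: K]
Obs: 79367/180
Act: dayspinner yhop[n: -1]
Obs: 1927-07-24
Act: dayspinner pin[d: 1939-09-07]
Obs: 1939-09-07
Act: unitron re[v: -2557; u_from: day; u_to: week]
Obs: -2557/7
Act: unitron re[v: -137; u_from: day; u_to: s]
Obs: -11836800
Act: dayspinner monthend[]
Obs: 1939-09-30
Act: dayspinner yhop[n: 1]
Obs: 1940-09-30
Act: unitron re[v: 3525; u_from: min; u_to: s]
Obs: 211500
Act: dayspinner pin[d: 2267-04-02]
Obs: 2267-04-02
Act: dayspinner stepdays[n: -126]
Obs: 2266-11-27
Act: unitron re[v: -9697; u_from: lb; u_to: g]
Obs: -439848521189/100000
Act: dayspinner whichday[]
Obs: Tuesday

Answer: 1927-07-24


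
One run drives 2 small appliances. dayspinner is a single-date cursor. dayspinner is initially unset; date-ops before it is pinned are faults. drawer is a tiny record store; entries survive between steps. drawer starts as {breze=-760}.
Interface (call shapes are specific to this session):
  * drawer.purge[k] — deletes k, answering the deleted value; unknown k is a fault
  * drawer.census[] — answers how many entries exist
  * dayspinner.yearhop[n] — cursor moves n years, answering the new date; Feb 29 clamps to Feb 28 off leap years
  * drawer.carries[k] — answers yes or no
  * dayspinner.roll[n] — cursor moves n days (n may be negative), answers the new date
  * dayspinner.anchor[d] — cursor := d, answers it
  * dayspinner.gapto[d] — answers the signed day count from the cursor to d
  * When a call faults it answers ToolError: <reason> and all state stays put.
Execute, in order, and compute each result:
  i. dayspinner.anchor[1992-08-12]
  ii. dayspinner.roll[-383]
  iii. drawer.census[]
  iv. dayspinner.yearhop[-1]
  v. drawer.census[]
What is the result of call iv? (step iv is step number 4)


-> dayspinner.anchor(d→1992-08-12)
<- 1992-08-12
-> dayspinner.roll(n→-383)
<- 1991-07-26
-> drawer.census()
<- 1
-> dayspinner.yearhop(n→-1)
<- 1990-07-26
-> drawer.census()
<- 1

Answer: 1990-07-26


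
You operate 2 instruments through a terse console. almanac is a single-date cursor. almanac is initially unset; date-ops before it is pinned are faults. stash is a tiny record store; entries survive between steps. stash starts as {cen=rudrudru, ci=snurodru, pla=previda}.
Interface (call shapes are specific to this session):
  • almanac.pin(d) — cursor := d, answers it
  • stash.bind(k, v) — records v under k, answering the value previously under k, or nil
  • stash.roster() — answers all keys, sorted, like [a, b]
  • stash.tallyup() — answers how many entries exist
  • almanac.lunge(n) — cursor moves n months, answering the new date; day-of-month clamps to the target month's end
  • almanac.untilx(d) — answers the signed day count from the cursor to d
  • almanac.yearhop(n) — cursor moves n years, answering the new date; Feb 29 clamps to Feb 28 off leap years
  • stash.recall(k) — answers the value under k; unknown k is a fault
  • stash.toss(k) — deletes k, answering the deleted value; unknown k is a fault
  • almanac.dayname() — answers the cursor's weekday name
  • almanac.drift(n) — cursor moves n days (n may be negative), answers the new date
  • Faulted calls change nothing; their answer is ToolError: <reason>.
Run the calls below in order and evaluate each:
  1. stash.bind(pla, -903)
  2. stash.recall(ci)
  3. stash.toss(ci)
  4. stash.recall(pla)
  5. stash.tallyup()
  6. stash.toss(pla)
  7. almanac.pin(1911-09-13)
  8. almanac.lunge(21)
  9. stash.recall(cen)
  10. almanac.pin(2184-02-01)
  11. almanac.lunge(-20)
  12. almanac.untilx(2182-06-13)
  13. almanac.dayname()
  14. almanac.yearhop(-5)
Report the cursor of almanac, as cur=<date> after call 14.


→ stash.bind(k=pla, v=-903)
← previda
→ stash.recall(k=ci)
← snurodru
→ stash.toss(k=ci)
← snurodru
→ stash.recall(k=pla)
← -903
→ stash.tallyup()
← 2
→ stash.toss(k=pla)
← -903
→ almanac.pin(d=1911-09-13)
← 1911-09-13
→ almanac.lunge(n=21)
← 1913-06-13
→ stash.recall(k=cen)
← rudrudru
→ almanac.pin(d=2184-02-01)
← 2184-02-01
→ almanac.lunge(n=-20)
← 2182-06-01
→ almanac.untilx(d=2182-06-13)
← 12
→ almanac.dayname()
← Saturday
→ almanac.yearhop(n=-5)
← 2177-06-01

Answer: cur=2177-06-01


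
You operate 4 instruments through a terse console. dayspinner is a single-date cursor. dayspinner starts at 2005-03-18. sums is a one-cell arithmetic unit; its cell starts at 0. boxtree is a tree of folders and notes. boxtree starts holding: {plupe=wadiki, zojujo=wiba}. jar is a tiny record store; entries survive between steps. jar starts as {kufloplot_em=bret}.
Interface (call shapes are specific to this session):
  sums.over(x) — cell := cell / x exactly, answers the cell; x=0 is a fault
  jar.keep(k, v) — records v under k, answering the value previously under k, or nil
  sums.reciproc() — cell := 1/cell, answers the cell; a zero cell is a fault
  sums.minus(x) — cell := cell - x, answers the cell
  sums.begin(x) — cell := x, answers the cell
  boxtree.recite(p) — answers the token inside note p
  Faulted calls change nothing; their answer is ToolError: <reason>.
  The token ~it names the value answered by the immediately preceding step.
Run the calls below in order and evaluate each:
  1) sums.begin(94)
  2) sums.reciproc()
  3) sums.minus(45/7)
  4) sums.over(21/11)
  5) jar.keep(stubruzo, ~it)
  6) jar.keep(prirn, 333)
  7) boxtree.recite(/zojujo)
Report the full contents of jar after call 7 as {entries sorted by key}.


Answer: {kufloplot_em=bret, prirn=333, stubruzo=-46453/13818}

Derivation:
;; 1. sums.begin(x=94) == 94
;; 2. sums.reciproc() == 1/94
;; 3. sums.minus(x=45/7) == -4223/658
;; 4. sums.over(x=21/11) == -46453/13818
;; 5. jar.keep(k=stubruzo, v=~it) == nil
;; 6. jar.keep(k=prirn, v=333) == nil
;; 7. boxtree.recite(p=/zojujo) == wiba


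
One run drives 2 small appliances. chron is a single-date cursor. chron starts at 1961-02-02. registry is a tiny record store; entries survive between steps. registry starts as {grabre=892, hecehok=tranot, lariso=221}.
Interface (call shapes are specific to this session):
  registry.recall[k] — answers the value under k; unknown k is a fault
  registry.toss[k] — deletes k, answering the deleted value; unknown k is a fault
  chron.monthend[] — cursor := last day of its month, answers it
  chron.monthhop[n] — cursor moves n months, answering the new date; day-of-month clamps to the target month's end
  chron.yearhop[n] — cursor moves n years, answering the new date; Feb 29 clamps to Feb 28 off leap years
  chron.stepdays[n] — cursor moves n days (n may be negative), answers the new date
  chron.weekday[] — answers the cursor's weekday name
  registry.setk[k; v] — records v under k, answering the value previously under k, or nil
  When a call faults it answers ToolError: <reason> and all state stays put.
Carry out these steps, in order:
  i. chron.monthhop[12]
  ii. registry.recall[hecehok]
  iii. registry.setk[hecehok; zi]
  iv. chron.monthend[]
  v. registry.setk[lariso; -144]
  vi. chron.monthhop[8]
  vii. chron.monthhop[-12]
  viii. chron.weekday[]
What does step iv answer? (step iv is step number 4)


-> chron.monthhop(n→12)
<- 1962-02-02
-> registry.recall(k→hecehok)
<- tranot
-> registry.setk(k→hecehok, v→zi)
<- tranot
-> chron.monthend()
<- 1962-02-28
-> registry.setk(k→lariso, v→-144)
<- 221
-> chron.monthhop(n→8)
<- 1962-10-28
-> chron.monthhop(n→-12)
<- 1961-10-28
-> chron.weekday()
<- Saturday

Answer: 1962-02-28


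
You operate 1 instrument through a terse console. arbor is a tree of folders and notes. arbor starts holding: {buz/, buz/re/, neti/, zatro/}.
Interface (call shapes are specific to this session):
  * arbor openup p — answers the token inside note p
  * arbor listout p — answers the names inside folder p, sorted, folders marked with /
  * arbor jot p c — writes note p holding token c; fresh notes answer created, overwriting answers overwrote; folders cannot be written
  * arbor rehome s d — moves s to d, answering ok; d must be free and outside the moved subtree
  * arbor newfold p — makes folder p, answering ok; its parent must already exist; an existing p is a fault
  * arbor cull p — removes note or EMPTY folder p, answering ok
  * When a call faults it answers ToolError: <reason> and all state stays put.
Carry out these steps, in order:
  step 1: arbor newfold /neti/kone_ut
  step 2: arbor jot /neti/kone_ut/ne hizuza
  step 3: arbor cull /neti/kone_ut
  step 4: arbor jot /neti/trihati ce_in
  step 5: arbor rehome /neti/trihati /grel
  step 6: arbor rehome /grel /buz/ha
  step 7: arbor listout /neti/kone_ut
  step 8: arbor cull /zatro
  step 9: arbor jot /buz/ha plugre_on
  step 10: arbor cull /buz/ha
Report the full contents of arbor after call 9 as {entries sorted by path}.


Invoking arbor newfold(p: /neti/kone_ut): ok.
I call arbor jot(p: /neti/kone_ut/ne, c: hizuza), and get created.
Next I call arbor cull(p: /neti/kone_ut), — result: ToolError: not empty.
I try arbor jot(p: /neti/trihati, c: ce_in), yielding created.
I call arbor rehome(s: /neti/trihati, d: /grel), and get ok.
I call arbor rehome(s: /grel, d: /buz/ha), yielding ok.
Now I run arbor listout(p: /neti/kone_ut), and get [ne].
Now I run arbor cull(p: /zatro), and get ok.
Then arbor jot(p: /buz/ha, c: plugre_on), giving overwrote.
Next I call arbor cull(p: /buz/ha), → ok.

Answer: {buz/, buz/ha=plugre_on, buz/re/, neti/, neti/kone_ut/, neti/kone_ut/ne=hizuza}


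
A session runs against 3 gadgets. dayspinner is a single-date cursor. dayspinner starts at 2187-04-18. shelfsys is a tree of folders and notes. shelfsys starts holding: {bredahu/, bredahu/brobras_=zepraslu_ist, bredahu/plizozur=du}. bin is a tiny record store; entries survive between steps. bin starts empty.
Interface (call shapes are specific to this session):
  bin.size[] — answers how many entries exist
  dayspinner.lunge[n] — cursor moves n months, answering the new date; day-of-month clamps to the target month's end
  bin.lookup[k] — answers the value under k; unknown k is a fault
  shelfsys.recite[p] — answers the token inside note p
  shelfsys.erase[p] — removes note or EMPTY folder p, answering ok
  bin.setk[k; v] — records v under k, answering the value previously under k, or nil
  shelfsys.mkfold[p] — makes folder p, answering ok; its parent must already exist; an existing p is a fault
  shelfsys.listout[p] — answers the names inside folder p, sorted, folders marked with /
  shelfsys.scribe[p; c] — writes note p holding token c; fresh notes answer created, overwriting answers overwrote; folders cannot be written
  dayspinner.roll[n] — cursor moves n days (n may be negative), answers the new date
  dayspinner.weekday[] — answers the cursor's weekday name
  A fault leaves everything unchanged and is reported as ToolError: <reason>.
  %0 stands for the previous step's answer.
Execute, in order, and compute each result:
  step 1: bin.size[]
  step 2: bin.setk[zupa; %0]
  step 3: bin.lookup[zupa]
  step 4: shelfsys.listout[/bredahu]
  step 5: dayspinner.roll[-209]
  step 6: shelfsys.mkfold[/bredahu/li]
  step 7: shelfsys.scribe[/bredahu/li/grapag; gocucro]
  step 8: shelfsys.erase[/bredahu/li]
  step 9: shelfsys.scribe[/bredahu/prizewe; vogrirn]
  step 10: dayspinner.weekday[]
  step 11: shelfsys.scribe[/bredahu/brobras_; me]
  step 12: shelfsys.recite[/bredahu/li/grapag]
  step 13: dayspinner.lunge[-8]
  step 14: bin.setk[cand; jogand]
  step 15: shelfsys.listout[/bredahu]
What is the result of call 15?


I run size: 0.
Using setk(zupa, %0), → nil.
Then lookup(zupa), and see 0.
I invoke listout(/bredahu), which returns [brobras_, plizozur].
Calling roll(-209), giving 2186-09-21.
I use mkfold(/bredahu/li), — result: ok.
Calling scribe(/bredahu/li/grapag, gocucro), and get created.
I try erase(/bredahu/li), — result: ToolError: not empty.
Calling scribe(/bredahu/prizewe, vogrirn), and get created.
Then weekday, yielding Thursday.
I try scribe(/bredahu/brobras_, me), and see overwrote.
Then recite(/bredahu/li/grapag): gocucro.
Next I call lunge(-8): 2186-01-21.
I call setk(cand, jogand), and see nil.
I try listout(/bredahu), yielding [brobras_, li/, plizozur, prizewe].

Answer: [brobras_, li/, plizozur, prizewe]


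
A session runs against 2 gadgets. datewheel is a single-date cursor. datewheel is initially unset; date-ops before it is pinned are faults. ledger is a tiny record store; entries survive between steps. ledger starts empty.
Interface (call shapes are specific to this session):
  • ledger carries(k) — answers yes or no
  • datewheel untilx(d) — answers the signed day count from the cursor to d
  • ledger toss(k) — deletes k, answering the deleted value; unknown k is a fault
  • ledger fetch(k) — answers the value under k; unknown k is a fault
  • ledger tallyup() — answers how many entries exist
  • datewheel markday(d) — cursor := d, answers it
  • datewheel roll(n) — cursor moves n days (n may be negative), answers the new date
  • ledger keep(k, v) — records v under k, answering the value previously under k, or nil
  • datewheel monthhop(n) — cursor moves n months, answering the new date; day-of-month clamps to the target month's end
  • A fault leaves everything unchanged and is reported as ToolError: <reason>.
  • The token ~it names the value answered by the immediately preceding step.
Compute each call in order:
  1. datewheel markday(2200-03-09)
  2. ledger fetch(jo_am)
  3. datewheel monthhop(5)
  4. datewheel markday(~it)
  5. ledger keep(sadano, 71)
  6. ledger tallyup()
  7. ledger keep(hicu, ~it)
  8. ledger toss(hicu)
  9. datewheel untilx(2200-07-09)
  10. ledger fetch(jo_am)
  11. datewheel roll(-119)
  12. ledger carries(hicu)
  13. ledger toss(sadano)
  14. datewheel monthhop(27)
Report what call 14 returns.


;; datewheel markday(d='2200-03-09') : 2200-03-09
;; ledger fetch(k='jo_am') : ToolError: no such key jo_am
;; datewheel monthhop(n='5') : 2200-08-09
;; datewheel markday(d='~it') : 2200-08-09
;; ledger keep(k='sadano', v='71') : nil
;; ledger tallyup() : 1
;; ledger keep(k='hicu', v='~it') : nil
;; ledger toss(k='hicu') : 1
;; datewheel untilx(d='2200-07-09') : -31
;; ledger fetch(k='jo_am') : ToolError: no such key jo_am
;; datewheel roll(n='-119') : 2200-04-12
;; ledger carries(k='hicu') : no
;; ledger toss(k='sadano') : 71
;; datewheel monthhop(n='27') : 2202-07-12

Answer: 2202-07-12


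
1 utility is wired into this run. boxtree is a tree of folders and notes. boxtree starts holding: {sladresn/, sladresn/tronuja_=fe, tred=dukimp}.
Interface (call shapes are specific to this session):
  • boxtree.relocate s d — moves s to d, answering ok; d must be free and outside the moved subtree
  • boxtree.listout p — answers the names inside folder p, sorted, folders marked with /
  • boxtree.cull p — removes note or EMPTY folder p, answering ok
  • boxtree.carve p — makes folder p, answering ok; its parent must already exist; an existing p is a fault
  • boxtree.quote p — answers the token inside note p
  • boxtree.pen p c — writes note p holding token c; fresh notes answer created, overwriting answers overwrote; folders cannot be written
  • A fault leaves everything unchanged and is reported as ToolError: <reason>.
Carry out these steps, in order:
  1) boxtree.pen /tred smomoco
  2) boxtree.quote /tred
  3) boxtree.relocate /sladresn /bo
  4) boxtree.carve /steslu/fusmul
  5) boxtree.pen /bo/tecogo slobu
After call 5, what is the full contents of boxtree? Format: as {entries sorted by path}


Answer: {bo/, bo/tecogo=slobu, bo/tronuja_=fe, tred=smomoco}

Derivation:
→ boxtree.pen(p='/tred', c='smomoco')
← overwrote
→ boxtree.quote(p='/tred')
← smomoco
→ boxtree.relocate(s='/sladresn', d='/bo')
← ok
→ boxtree.carve(p='/steslu/fusmul')
← ToolError: no parent
→ boxtree.pen(p='/bo/tecogo', c='slobu')
← created


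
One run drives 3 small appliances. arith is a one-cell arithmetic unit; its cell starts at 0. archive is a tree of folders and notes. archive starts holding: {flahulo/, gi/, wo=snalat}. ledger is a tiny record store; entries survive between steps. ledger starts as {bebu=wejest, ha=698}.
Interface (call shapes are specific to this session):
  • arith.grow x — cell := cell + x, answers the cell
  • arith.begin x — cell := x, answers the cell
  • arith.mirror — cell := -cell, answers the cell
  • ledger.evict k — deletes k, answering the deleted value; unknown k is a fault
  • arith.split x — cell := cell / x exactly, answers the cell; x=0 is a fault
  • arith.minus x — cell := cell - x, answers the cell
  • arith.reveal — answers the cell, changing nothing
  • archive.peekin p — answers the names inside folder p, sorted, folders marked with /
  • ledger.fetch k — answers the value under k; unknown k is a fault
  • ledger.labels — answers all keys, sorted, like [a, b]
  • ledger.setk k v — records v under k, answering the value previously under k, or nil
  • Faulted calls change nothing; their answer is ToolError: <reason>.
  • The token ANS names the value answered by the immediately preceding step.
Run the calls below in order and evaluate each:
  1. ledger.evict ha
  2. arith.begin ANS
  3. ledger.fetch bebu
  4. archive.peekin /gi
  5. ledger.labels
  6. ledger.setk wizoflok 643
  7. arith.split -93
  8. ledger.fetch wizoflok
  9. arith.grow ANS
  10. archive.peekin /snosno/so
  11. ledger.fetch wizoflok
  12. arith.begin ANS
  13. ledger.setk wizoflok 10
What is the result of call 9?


Act: evict[k='ha']
Obs: 698
Act: begin[x='ANS']
Obs: 698
Act: fetch[k='bebu']
Obs: wejest
Act: peekin[p='/gi']
Obs: []
Act: labels[]
Obs: [bebu]
Act: setk[k='wizoflok'; v='643']
Obs: nil
Act: split[x='-93']
Obs: -698/93
Act: fetch[k='wizoflok']
Obs: 643
Act: grow[x='ANS']
Obs: 59101/93
Act: peekin[p='/snosno/so']
Obs: ToolError: not found
Act: fetch[k='wizoflok']
Obs: 643
Act: begin[x='ANS']
Obs: 643
Act: setk[k='wizoflok'; v='10']
Obs: 643

Answer: 59101/93


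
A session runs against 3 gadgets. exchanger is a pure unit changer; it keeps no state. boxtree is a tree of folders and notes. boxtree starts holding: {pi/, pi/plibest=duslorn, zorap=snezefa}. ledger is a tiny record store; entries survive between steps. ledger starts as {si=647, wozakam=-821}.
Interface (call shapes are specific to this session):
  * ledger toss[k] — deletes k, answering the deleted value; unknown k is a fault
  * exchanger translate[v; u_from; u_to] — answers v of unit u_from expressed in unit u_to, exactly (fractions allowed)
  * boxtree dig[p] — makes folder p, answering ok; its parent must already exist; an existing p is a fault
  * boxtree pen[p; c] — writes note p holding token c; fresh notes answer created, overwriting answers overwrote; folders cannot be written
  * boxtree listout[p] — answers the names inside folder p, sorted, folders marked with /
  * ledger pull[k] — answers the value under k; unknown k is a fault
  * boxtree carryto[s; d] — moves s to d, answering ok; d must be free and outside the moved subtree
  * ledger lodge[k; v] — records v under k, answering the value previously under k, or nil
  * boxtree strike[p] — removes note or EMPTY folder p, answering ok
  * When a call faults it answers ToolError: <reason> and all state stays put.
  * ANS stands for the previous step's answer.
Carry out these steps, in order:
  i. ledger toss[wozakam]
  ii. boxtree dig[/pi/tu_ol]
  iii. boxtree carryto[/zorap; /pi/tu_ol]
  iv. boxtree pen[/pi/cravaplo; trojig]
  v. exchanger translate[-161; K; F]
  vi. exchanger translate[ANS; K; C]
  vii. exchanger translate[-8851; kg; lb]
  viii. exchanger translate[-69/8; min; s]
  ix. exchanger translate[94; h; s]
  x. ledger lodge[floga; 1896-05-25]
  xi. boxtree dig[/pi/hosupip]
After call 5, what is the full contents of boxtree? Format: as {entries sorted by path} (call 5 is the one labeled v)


Answer: {pi/, pi/cravaplo=trojig, pi/plibest=duslorn, pi/tu_ol/, zorap=snezefa}

Derivation:
==> ledger toss(k: wozakam)
<== -821
==> boxtree dig(p: /pi/tu_ol)
<== ok
==> boxtree carryto(s: /zorap, d: /pi/tu_ol)
<== ToolError: exists
==> boxtree pen(p: /pi/cravaplo, c: trojig)
<== created
==> exchanger translate(v: -161, u_from: K, u_to: F)
<== -74947/100
==> exchanger translate(v: ANS, u_from: K, u_to: C)
<== -51131/50
==> exchanger translate(v: -8851, u_from: kg, u_to: lb)
<== -885100000000/45359237
==> exchanger translate(v: -69/8, u_from: min, u_to: s)
<== -1035/2
==> exchanger translate(v: 94, u_from: h, u_to: s)
<== 338400
==> ledger lodge(k: floga, v: 1896-05-25)
<== nil
==> boxtree dig(p: /pi/hosupip)
<== ok


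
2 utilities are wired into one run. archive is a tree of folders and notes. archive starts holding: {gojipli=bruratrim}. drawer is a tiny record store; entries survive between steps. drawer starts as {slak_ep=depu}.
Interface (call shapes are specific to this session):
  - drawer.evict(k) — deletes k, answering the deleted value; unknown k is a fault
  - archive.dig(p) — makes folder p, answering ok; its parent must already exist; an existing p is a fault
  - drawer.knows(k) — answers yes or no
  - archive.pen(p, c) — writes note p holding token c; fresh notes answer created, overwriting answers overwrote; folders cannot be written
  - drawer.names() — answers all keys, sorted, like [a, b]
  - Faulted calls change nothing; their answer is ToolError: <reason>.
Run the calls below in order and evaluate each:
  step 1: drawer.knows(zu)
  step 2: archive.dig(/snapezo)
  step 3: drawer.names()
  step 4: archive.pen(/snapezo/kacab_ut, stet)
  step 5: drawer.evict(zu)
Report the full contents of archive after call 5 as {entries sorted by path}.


Answer: {gojipli=bruratrim, snapezo/, snapezo/kacab_ut=stet}

Derivation:
Act: drawer.knows[k='zu']
Obs: no
Act: archive.dig[p='/snapezo']
Obs: ok
Act: drawer.names[]
Obs: [slak_ep]
Act: archive.pen[p='/snapezo/kacab_ut'; c='stet']
Obs: created
Act: drawer.evict[k='zu']
Obs: ToolError: no such key zu


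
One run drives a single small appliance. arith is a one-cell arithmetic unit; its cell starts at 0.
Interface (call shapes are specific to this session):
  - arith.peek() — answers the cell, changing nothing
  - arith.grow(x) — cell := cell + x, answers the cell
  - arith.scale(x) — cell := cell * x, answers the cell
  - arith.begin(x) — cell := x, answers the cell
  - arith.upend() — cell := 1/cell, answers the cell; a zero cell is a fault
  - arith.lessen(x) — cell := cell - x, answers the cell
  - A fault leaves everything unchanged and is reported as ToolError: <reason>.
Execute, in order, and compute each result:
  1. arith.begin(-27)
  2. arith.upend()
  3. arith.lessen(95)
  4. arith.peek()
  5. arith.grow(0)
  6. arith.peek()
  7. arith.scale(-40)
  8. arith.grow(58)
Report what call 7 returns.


Do: arith.begin[x→-27]
See: -27
Do: arith.upend[]
See: -1/27
Do: arith.lessen[x→95]
See: -2566/27
Do: arith.peek[]
See: -2566/27
Do: arith.grow[x→0]
See: -2566/27
Do: arith.peek[]
See: -2566/27
Do: arith.scale[x→-40]
See: 102640/27
Do: arith.grow[x→58]
See: 104206/27

Answer: 102640/27


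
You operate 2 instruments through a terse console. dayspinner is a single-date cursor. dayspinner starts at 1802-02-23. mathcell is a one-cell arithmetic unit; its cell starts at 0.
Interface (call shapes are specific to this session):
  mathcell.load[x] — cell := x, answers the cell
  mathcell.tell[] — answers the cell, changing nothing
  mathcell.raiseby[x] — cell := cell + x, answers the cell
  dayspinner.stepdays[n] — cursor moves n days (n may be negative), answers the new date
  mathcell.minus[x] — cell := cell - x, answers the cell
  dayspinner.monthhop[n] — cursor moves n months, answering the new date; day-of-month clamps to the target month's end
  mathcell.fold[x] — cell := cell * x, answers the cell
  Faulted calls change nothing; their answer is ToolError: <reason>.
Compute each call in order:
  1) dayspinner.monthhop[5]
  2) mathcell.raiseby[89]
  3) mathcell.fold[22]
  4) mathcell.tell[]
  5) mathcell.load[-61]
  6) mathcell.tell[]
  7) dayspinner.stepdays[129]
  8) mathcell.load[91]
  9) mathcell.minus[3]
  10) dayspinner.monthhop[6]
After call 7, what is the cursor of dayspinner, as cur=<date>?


Answer: cur=1802-11-29

Derivation:
→ dayspinner.monthhop(n='5')
← 1802-07-23
→ mathcell.raiseby(x='89')
← 89
→ mathcell.fold(x='22')
← 1958
→ mathcell.tell()
← 1958
→ mathcell.load(x='-61')
← -61
→ mathcell.tell()
← -61
→ dayspinner.stepdays(n='129')
← 1802-11-29
→ mathcell.load(x='91')
← 91
→ mathcell.minus(x='3')
← 88
→ dayspinner.monthhop(n='6')
← 1803-05-29


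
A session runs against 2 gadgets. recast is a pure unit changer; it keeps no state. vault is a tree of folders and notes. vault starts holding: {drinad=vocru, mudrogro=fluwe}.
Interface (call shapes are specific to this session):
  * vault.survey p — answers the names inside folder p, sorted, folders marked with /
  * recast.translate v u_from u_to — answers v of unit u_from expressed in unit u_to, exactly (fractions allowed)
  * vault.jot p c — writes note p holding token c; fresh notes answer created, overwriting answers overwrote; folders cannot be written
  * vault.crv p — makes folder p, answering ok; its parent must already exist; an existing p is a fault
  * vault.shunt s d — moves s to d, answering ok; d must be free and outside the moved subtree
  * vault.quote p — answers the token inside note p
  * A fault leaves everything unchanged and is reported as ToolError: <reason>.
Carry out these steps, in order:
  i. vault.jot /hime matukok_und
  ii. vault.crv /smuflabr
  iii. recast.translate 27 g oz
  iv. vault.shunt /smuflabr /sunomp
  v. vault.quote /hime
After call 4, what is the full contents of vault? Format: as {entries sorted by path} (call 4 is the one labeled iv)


Answer: {drinad=vocru, hime=matukok_und, mudrogro=fluwe, sunomp/}

Derivation:
·→ vault.jot(p=/hime, c=matukok_und)
·← created
·→ vault.crv(p=/smuflabr)
·← ok
·→ recast.translate(v=27, u_from=g, u_to=oz)
·← 43200000/45359237
·→ vault.shunt(s=/smuflabr, d=/sunomp)
·← ok
·→ vault.quote(p=/hime)
·← matukok_und
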